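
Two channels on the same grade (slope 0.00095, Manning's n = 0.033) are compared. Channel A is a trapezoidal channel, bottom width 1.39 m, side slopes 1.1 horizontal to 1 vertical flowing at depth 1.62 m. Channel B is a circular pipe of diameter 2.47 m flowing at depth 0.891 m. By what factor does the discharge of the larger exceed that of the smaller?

Channel A: With bottom width b = 1.39 m and side slope z = 1.1: A = (b + zy)y = (1.39 + 1.1×1.62)×1.62 = 5.139 m²; P = b + 2y√(1+z²) = 1.39 + 2×1.62×1.487 = 6.207 m. Hydraulic radius R = A/P = 5.139/6.207 = 0.8279 m. Q_A = (1/0.033)·5.139·0.8279^(2/3)·√0.00095 = 4.232 m³/s.
Channel B: For a circular section of diameter D = 2.47 m at depth y = 0.891 m, the central angle is θ = 2 arccos(1 − 2y/D) = 2.577 rad. Then A = (D²/8)(θ − sin θ) = 1.557 m² and P = Dθ/2 = 3.183 m. Hydraulic radius R = A/P = 1.557/3.183 = 0.4893 m. Q_B = (1/0.033)·1.557·0.4893^(2/3)·√0.00095 = 0.9031 m³/s.
The larger discharge is 4.232 m³/s and the smaller is 0.9031 m³/s; the ratio is 4.69.

4.69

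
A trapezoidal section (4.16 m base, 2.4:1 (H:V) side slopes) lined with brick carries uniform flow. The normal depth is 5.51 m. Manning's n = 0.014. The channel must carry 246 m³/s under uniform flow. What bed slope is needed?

S = 0.00031

With bottom width b = 4.16 m and side slope z = 2.4: A = (b + zy)y = (4.16 + 2.4×5.51)×5.51 = 95.79 m²; P = b + 2y√(1+z²) = 4.16 + 2×5.51×2.6 = 32.81 m.
Hydraulic radius R = A/P = 95.79/32.81 = 2.919 m.
From Manning's equation, S = [nQ / (1 A R^(2/3))]² = [0.014 × 246 / (1 × 95.79 × 2.919^(2/3))]² = 0.00031.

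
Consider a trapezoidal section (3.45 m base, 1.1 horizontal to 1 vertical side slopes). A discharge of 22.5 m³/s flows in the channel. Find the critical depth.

y_c = 1.4 m

At critical depth, Q² T / (g A³) = 1, i.e. A³/T = Q²/g = 22.5²/9.81 = 51.61.
Try y = 1.59 m: A³/T = 81.3 — too large.
Try y = 1.02 m: A³/T = 17.81 — too small.
Try y = 1.4 m: A³/T = 52.21 — matches.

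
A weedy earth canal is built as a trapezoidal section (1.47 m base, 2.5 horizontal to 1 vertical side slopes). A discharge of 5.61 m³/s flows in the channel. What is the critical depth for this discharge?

y_c = 0.761 m

At critical depth, Q² T / (g A³) = 1, i.e. A³/T = Q²/g = 5.61²/9.81 = 3.208.
At y = 0.652 m: A³/T = 1.746 — short.
At y = 0.939 m: A³/T = 7.471 — over.
At y = 0.761 m: A³/T = 3.205 — ≈ 3.208.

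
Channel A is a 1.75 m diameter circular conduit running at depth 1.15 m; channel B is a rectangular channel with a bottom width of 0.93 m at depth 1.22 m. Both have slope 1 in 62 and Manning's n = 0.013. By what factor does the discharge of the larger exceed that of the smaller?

Channel A: For a circular section of diameter D = 1.75 m at depth y = 1.15 m, the central angle is θ = 2 arccos(1 − 2y/D) = 3.781 rad. Then A = (D²/8)(θ − sin θ) = 1.676 m² and P = Dθ/2 = 3.308 m. Hydraulic radius R = A/P = 1.676/3.308 = 0.5065 m. Q_A = (1/0.013)·1.676·0.5065^(2/3)·√0.01613 = 10.4 m³/s.
Channel B: Flow area A = b·y = 0.93 × 1.22 = 1.135 m². Wetted perimeter P = b + 2y = 0.93 + 2×1.22 = 3.37 m. Hydraulic radius R = A/P = 1.135/3.37 = 0.3367 m. Q_B = (1/0.013)·1.135·0.3367^(2/3)·√0.01613 = 5.364 m³/s.
The larger discharge is 10.4 m³/s and the smaller is 5.364 m³/s; the ratio is 1.94.

1.94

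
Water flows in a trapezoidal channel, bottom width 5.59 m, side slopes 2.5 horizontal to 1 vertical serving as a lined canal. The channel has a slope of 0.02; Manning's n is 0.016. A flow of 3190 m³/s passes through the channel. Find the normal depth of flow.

y_n = 6.78 m

Manning's equation rearranged: A R^(2/3) = nQ / (1·√S) = 0.016 × 3190 / (√0.02) = 360.9.
At y = 5.61 m: A R^(2/3) = 232.6 — too small.
At y = 8.64 m: A R^(2/3) = 641 — too large.
At y = 6.78 m: A R^(2/3) = 360.9 — matches.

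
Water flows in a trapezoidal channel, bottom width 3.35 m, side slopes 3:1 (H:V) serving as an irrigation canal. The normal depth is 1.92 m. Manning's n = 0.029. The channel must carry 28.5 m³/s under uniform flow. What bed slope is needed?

S = 0.0019

With bottom width b = 3.35 m and side slope z = 3: A = (b + zy)y = (3.35 + 3×1.92)×1.92 = 17.49 m²; P = b + 2y√(1+z²) = 3.35 + 2×1.92×3.162 = 15.49 m.
Hydraulic radius R = A/P = 17.49/15.49 = 1.129 m.
From Manning's equation, S = [nQ / (1 A R^(2/3))]² = [0.029 × 28.5 / (1 × 17.49 × 1.129^(2/3))]² = 0.0019.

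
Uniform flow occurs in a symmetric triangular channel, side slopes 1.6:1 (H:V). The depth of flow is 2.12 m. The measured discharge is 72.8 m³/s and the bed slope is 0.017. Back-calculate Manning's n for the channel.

n = 0.012

For a triangular section with side slope z = 1.6: A = zy² = 1.6×2.12² = 7.191 m²; P = 2y√(1+z²) = 2×2.12×1.887 = 8 m.
Hydraulic radius R = A/P = 7.191/8 = 0.8989 m.
Rearranging Manning's equation: n = (1/Q) A R^(2/3) S^(1/2) = (1/72.8) × 7.191 × 0.8989^(2/3) × √0.017 = 0.012.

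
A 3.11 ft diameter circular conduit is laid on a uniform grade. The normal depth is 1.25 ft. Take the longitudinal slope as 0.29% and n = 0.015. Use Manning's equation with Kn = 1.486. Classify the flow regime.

For a circular section of diameter D = 3.11 ft at depth y = 1.25 ft, the central angle is θ = 2 arccos(1 − 2y/D) = 2.747 rad. Then A = (D²/8)(θ − sin θ) = 2.856 ft² and P = Dθ/2 = 4.271 ft.
Hydraulic radius R = A/P = 2.856/4.271 = 0.6686 ft.
V = (1.486/n) R^(2/3) √S = (1.486/0.015) × 0.6686^(2/3) × √0.0029 = 4.079 ft/s. Hydraulic depth D_h = A/T = 2.856/3.05 = 0.9365 ft.
Froude number Fr = V/√(g·D_h) = 4.079/√(32.2×0.9365) = 0.743, which is less than 1, so the flow is subcritical.

subcritical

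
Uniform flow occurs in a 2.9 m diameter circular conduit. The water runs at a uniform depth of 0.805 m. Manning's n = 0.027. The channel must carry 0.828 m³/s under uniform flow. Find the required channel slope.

S = 0.000621

For a circular section of diameter D = 2.9 m at depth y = 0.805 m, the central angle is θ = 2 arccos(1 − 2y/D) = 2.22 rad. Then A = (D²/8)(θ − sin θ) = 1.496 m² and P = Dθ/2 = 3.218 m.
Hydraulic radius R = A/P = 1.496/3.218 = 0.4647 m.
From Manning's equation, S = [nQ / (1 A R^(2/3))]² = [0.027 × 0.828 / (1 × 1.496 × 0.4647^(2/3))]² = 0.000621.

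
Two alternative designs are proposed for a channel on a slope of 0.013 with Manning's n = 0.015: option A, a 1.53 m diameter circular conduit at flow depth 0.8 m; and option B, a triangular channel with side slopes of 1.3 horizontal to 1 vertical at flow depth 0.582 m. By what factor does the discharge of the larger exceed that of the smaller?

Channel A: For a circular section of diameter D = 1.53 m at depth y = 0.8 m, the central angle is θ = 2 arccos(1 − 2y/D) = 3.233 rad. Then A = (D²/8)(θ − sin θ) = 0.9728 m² and P = Dθ/2 = 2.473 m. Hydraulic radius R = A/P = 0.9728/2.473 = 0.3933 m. Q_A = (1/0.015)·0.9728·0.3933^(2/3)·√0.013 = 3.969 m³/s.
Channel B: For a triangular section with side slope z = 1.3: A = zy² = 1.3×0.582² = 0.4403 m²; P = 2y√(1+z²) = 2×0.582×1.64 = 1.909 m. Hydraulic radius R = A/P = 0.4403/1.909 = 0.2307 m. Q_B = (1/0.015)·0.4403·0.2307^(2/3)·√0.013 = 1.259 m³/s.
The larger discharge is 3.969 m³/s and the smaller is 1.259 m³/s; the ratio is 3.15.

3.15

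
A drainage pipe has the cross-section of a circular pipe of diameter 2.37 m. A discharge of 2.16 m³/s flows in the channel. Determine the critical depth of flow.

y_c = 0.66 m

At critical depth, Q² T / (g A³) = 1, i.e. A³/T = Q²/g = 2.16²/9.81 = 0.4756.
At y = 0.492 m: A³/T = 0.1512 — low.
At y = 0.815 m: A³/T = 1.077 — high.
At y = 0.66 m: A³/T = 0.4756 — close enough.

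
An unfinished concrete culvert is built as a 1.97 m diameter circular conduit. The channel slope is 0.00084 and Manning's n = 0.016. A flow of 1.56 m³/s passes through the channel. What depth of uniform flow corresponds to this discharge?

Manning's equation rearranged: A R^(2/3) = nQ / (1·√S) = 0.016 × 1.56 / (√0.00084) = 0.8612.
Trying y = 0.689 m: A R^(2/3) = 0.4991 — low.
Trying y = 1.01 m: A R^(2/3) = 0.9915 — high.
Trying y = 0.93 m: A R^(2/3) = 0.8611 — ≈ 0.8612.

y_n = 0.93 m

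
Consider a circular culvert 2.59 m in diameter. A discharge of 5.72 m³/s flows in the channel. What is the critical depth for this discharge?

y_c = 1.06 m

At critical depth, Q² T / (g A³) = 1, i.e. A³/T = Q²/g = 5.72²/9.81 = 3.335.
At y = 0.842 m: A³/T = 1.351 — too small.
At y = 1.06 m: A³/T = 3.279 — ≈ 3.335.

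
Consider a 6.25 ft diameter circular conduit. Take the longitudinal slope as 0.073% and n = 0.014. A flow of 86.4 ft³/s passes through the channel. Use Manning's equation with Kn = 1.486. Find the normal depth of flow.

y_n = 3.96 ft

Manning's equation rearranged: A R^(2/3) = nQ / (1.486·√S) = 0.014 × 86.4 / (1.486 × √0.00073) = 30.13.
At y = 3.26 ft: A R^(2/3) = 22.18 — too small.
At y = 4.95 ft: A R^(2/3) = 39.98 — too large.
At y = 3.96 ft: A R^(2/3) = 30.11 — ≈ 30.13.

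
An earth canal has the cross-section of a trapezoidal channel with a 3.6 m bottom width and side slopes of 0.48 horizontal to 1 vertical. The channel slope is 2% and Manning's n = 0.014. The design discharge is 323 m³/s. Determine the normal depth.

y_n = 3.98 m

Manning's equation rearranged: A R^(2/3) = nQ / (1·√S) = 0.014 × 323 / (√0.02) = 31.98.
Trying y = 3.19 m: A R^(2/3) = 21.76 — too small.
Trying y = 4.33 m: A R^(2/3) = 37.21 — too large.
Trying y = 3.98 m: A R^(2/3) = 32.02 — ≈ 31.98.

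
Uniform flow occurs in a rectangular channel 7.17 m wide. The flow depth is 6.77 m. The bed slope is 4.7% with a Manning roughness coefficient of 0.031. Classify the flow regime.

Flow area A = b·y = 7.17 × 6.77 = 48.54 m². Wetted perimeter P = b + 2y = 7.17 + 2×6.77 = 20.71 m.
Hydraulic radius R = A/P = 48.54/20.71 = 2.344 m.
V = (1/n) R^(2/3) √S = (1/0.031) × 2.344^(2/3) × √0.047 = 12.34 m/s. Hydraulic depth D_h = A/T = 48.54/7.17 = 6.77 m.
Froude number Fr = V/√(g·D_h) = 12.34/√(9.81×6.77) = 1.51, which is greater than 1, so the flow is supercritical.

supercritical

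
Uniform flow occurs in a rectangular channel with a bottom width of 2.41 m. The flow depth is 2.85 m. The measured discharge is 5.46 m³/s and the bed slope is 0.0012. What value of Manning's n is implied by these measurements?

Flow area A = b·y = 2.41 × 2.85 = 6.869 m². Wetted perimeter P = b + 2y = 2.41 + 2×2.85 = 8.11 m.
Hydraulic radius R = A/P = 6.869/8.11 = 0.8469 m.
Rearranging Manning's equation: n = (1/Q) A R^(2/3) S^(1/2) = (1/5.46) × 6.869 × 0.8469^(2/3) × √0.0012 = 0.039.

n = 0.039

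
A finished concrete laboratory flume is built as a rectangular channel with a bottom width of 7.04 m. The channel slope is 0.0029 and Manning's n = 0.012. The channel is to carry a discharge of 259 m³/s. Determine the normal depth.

Manning's equation rearranged: A R^(2/3) = nQ / (1·√S) = 0.012 × 259 / (√0.0029) = 57.71.
At y = 6.13 m: A R^(2/3) = 73.79 — over.
At y = 5.04 m: A R^(2/3) = 57.68 — matches.

y_n = 5.04 m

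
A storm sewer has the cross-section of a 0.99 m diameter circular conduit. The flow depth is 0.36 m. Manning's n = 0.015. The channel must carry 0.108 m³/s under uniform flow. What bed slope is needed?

S = 0.000357

For a circular section of diameter D = 0.99 m at depth y = 0.36 m, the central angle is θ = 2 arccos(1 − 2y/D) = 2.589 rad. Then A = (D²/8)(θ − sin θ) = 0.2529 m² and P = Dθ/2 = 1.282 m.
Hydraulic radius R = A/P = 0.2529/1.282 = 0.1973 m.
From Manning's equation, S = [nQ / (1 A R^(2/3))]² = [0.015 × 0.108 / (1 × 0.2529 × 0.1973^(2/3))]² = 0.000357.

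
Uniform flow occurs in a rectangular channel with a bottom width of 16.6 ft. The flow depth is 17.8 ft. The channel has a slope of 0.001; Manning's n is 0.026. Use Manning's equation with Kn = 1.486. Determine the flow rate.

Q = 1700 ft³/s

Flow area A = b·y = 16.6 × 17.8 = 295.5 ft². Wetted perimeter P = b + 2y = 16.6 + 2×17.8 = 52.2 ft.
Hydraulic radius R = A/P = 295.5/52.2 = 5.661 ft.
Manning's equation: Q = (1.486/n) A R^(2/3) S^(1/2) = (1.486/0.026) × 295.5 × 5.661^(2/3) × 0.001^(1/2) = 1700 ft³/s.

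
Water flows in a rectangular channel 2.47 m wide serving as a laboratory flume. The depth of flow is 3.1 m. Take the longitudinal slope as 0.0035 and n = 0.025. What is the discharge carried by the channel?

Flow area A = b·y = 2.47 × 3.1 = 7.657 m². Wetted perimeter P = b + 2y = 2.47 + 2×3.1 = 8.67 m.
Hydraulic radius R = A/P = 7.657/8.67 = 0.8832 m.
Manning's equation: Q = (1/n) A R^(2/3) S^(1/2) = (1/0.025) × 7.657 × 0.8832^(2/3) × 0.0035^(1/2) = 16.7 m³/s.

Q = 16.7 m³/s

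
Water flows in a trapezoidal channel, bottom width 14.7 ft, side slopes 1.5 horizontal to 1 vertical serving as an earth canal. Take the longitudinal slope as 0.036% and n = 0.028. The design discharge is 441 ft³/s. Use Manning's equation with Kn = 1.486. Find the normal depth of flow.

Manning's equation rearranged: A R^(2/3) = nQ / (1.486·√S) = 0.028 × 441 / (1.486 × √0.00036) = 438.
Trying y = 4.78 ft: A R^(2/3) = 230.5 — low.
Trying y = 7.99 ft: A R^(2/3) = 615.1 — high.
Trying y = 6.71 ft: A R^(2/3) = 437.5 — close enough.

y_n = 6.71 ft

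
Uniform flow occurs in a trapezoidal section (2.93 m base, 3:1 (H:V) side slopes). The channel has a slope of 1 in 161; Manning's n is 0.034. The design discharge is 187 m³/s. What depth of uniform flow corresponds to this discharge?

y_n = 3.68 m

Manning's equation rearranged: A R^(2/3) = nQ / (1·√S) = 0.034 × 187 / (√0.006211) = 80.67.
Try y = 3.12 m: A R^(2/3) = 54.45 — too small.
Try y = 4.6 m: A R^(2/3) = 138.1 — too large.
Try y = 3.68 m: A R^(2/3) = 80.57 — close enough.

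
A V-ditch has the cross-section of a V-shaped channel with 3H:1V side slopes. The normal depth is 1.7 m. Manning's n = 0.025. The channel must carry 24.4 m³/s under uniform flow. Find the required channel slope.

For a triangular section with side slope z = 3: A = zy² = 3×1.7² = 8.67 m²; P = 2y√(1+z²) = 2×1.7×3.162 = 10.75 m.
Hydraulic radius R = A/P = 8.67/10.75 = 0.8064 m.
From Manning's equation, S = [nQ / (1 A R^(2/3))]² = [0.025 × 24.4 / (1 × 8.67 × 0.8064^(2/3))]² = 0.0066.

S = 0.0066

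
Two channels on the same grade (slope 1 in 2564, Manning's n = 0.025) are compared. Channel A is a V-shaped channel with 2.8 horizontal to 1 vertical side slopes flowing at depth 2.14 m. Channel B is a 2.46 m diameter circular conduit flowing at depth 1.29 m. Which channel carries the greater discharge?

Channel A: For a triangular section with side slope z = 2.8: A = zy² = 2.8×2.14² = 12.82 m²; P = 2y√(1+z²) = 2×2.14×2.973 = 12.73 m. Hydraulic radius R = A/P = 12.82/12.73 = 1.008 m. Q_A = (1/0.025)·12.82·1.008^(2/3)·√0.00039 = 10.18 m³/s.
Channel B: For a circular section of diameter D = 2.46 m at depth y = 1.29 m, the central angle is θ = 2 arccos(1 − 2y/D) = 3.239 rad. Then A = (D²/8)(θ − sin θ) = 2.524 m² and P = Dθ/2 = 3.984 m. Hydraulic radius R = A/P = 2.524/3.984 = 0.6335 m. Q_B = (1/0.025)·2.524·0.6335^(2/3)·√0.00039 = 1.471 m³/s.
Q_A = 10.18 m³/s vs Q_B = 1.471 m³/s, so channel A carries more.

channel A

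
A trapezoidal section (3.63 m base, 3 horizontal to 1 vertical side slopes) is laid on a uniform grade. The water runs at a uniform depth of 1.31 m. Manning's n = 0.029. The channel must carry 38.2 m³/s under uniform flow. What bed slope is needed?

S = 0.016

With bottom width b = 3.63 m and side slope z = 3: A = (b + zy)y = (3.63 + 3×1.31)×1.31 = 9.904 m²; P = b + 2y√(1+z²) = 3.63 + 2×1.31×3.162 = 11.92 m.
Hydraulic radius R = A/P = 9.904/11.92 = 0.8312 m.
From Manning's equation, S = [nQ / (1 A R^(2/3))]² = [0.029 × 38.2 / (1 × 9.904 × 0.8312^(2/3))]² = 0.016.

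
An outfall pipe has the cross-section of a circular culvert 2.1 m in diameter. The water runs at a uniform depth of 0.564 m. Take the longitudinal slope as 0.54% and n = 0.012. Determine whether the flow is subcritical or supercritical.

supercritical

For a circular section of diameter D = 2.1 m at depth y = 0.564 m, the central angle is θ = 2 arccos(1 − 2y/D) = 2.179 rad. Then A = (D²/8)(θ − sin θ) = 0.7489 m² and P = Dθ/2 = 2.288 m.
Hydraulic radius R = A/P = 0.7489/2.288 = 0.3273 m.
V = (1/n) R^(2/3) √S = (1/0.012) × 0.3273^(2/3) × √0.0054 = 2.908 m/s. Hydraulic depth D_h = A/T = 0.7489/1.862 = 0.4023 m.
Froude number Fr = V/√(g·D_h) = 2.908/√(9.81×0.4023) = 1.46, which is greater than 1, so the flow is supercritical.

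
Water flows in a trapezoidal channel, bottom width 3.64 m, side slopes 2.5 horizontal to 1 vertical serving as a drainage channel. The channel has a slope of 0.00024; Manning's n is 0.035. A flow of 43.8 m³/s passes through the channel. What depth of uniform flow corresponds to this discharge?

y_n = 4.14 m

Manning's equation rearranged: A R^(2/3) = nQ / (1·√S) = 0.035 × 43.8 / (√0.00024) = 98.95.
Try y = 4.72 m: A R^(2/3) = 134.5 — over.
Try y = 3.52 m: A R^(2/3) = 68.06 — short.
Try y = 4.14 m: A R^(2/3) = 98.96 — matches.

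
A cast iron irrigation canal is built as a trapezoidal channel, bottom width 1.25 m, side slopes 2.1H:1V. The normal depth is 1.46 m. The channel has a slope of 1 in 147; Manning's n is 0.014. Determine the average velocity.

With bottom width b = 1.25 m and side slope z = 2.1: A = (b + zy)y = (1.25 + 2.1×1.46)×1.46 = 6.301 m²; P = b + 2y√(1+z²) = 1.25 + 2×1.46×2.326 = 8.042 m.
Hydraulic radius R = A/P = 6.301/8.042 = 0.7836 m.
From Manning's equation, V = (1/n) R^(2/3) S^(1/2) = (1/0.014) × 0.7836^(2/3) × 0.006803^(1/2) = 5.01 m/s.

V = 5.01 m/s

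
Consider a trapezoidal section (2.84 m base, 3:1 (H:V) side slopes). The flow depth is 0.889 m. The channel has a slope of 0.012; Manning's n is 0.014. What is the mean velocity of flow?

With bottom width b = 2.84 m and side slope z = 3: A = (b + zy)y = (2.84 + 3×0.889)×0.889 = 4.896 m²; P = b + 2y√(1+z²) = 2.84 + 2×0.889×3.162 = 8.463 m.
Hydraulic radius R = A/P = 4.896/8.463 = 0.5785 m.
From Manning's equation, V = (1/n) R^(2/3) S^(1/2) = (1/0.014) × 0.5785^(2/3) × 0.012^(1/2) = 5.43 m/s.

V = 5.43 m/s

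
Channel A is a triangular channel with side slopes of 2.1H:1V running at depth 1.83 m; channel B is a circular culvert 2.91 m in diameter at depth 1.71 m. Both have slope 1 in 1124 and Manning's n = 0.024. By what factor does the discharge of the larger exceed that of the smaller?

Channel A: For a triangular section with side slope z = 2.1: A = zy² = 2.1×1.83² = 7.033 m²; P = 2y√(1+z²) = 2×1.83×2.326 = 8.513 m. Hydraulic radius R = A/P = 7.033/8.513 = 0.8261 m. Q_A = (1/0.024)·7.033·0.8261^(2/3)·√0.0008897 = 7.695 m³/s.
Channel B: For a circular section of diameter D = 2.91 m at depth y = 1.71 m, the central angle is θ = 2 arccos(1 − 2y/D) = 3.494 rad. Then A = (D²/8)(θ − sin θ) = 4.064 m² and P = Dθ/2 = 5.084 m. Hydraulic radius R = A/P = 4.064/5.084 = 0.7994 m. Q_B = (1/0.024)·4.064·0.7994^(2/3)·√0.0008897 = 4.35 m³/s.
The larger discharge is 7.695 m³/s and the smaller is 4.35 m³/s; the ratio is 1.77.

1.77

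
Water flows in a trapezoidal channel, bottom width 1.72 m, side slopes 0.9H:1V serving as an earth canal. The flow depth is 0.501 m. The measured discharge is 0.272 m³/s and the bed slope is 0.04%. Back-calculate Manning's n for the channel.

With bottom width b = 1.72 m and side slope z = 0.9: A = (b + zy)y = (1.72 + 0.9×0.501)×0.501 = 1.088 m²; P = b + 2y√(1+z²) = 1.72 + 2×0.501×1.345 = 3.068 m.
Hydraulic radius R = A/P = 1.088/3.068 = 0.3545 m.
Rearranging Manning's equation: n = (1/Q) A R^(2/3) S^(1/2) = (1/0.272) × 1.088 × 0.3545^(2/3) × √0.0004 = 0.0401.

n = 0.0401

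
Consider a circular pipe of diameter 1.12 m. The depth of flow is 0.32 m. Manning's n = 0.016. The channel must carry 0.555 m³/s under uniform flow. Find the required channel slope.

For a circular section of diameter D = 1.12 m at depth y = 0.32 m, the central angle is θ = 2 arccos(1 − 2y/D) = 2.256 rad. Then A = (D²/8)(θ − sin θ) = 0.2323 m² and P = Dθ/2 = 1.263 m.
Hydraulic radius R = A/P = 0.2323/1.263 = 0.1839 m.
From Manning's equation, S = [nQ / (1 A R^(2/3))]² = [0.016 × 0.555 / (1 × 0.2323 × 0.1839^(2/3))]² = 0.014.

S = 0.014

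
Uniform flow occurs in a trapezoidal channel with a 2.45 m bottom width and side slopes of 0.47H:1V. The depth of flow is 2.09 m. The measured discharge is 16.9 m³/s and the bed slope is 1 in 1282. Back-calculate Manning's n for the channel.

With bottom width b = 2.45 m and side slope z = 0.47: A = (b + zy)y = (2.45 + 0.47×2.09)×2.09 = 7.174 m²; P = b + 2y√(1+z²) = 2.45 + 2×2.09×1.105 = 7.069 m.
Hydraulic radius R = A/P = 7.174/7.069 = 1.015 m.
Rearranging Manning's equation: n = (1/Q) A R^(2/3) S^(1/2) = (1/16.9) × 7.174 × 1.015^(2/3) × √0.00078 = 0.012.

n = 0.012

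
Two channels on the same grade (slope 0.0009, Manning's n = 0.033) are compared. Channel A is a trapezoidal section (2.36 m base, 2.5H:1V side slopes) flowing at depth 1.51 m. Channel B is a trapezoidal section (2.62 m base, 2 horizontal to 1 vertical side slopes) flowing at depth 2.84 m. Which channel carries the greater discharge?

channel B

Channel A: With bottom width b = 2.36 m and side slope z = 2.5: A = (b + zy)y = (2.36 + 2.5×1.51)×1.51 = 9.264 m²; P = b + 2y√(1+z²) = 2.36 + 2×1.51×2.693 = 10.49 m. Hydraulic radius R = A/P = 9.264/10.49 = 0.883 m. Q_A = (1/0.033)·9.264·0.883^(2/3)·√0.0009 = 7.751 m³/s.
Channel B: With bottom width b = 2.62 m and side slope z = 2: A = (b + zy)y = (2.62 + 2×2.84)×2.84 = 23.57 m²; P = b + 2y√(1+z²) = 2.62 + 2×2.84×2.236 = 15.32 m. Hydraulic radius R = A/P = 23.57/15.32 = 1.539 m. Q_B = (1/0.033)·23.57·1.539^(2/3)·√0.0009 = 28.56 m³/s.
Q_A = 7.751 m³/s vs Q_B = 28.56 m³/s, so channel B carries more.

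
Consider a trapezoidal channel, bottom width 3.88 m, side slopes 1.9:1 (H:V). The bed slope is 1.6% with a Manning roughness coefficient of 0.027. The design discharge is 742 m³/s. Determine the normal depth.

Manning's equation rearranged: A R^(2/3) = nQ / (1·√S) = 0.027 × 742 / (√0.016) = 158.4.
Trying y = 4.48 m: A R^(2/3) = 99.56 — short.
Trying y = 7 m: A R^(2/3) = 279.5 — over.
Trying y = 5.49 m: A R^(2/3) = 158.4 — matches.

y_n = 5.49 m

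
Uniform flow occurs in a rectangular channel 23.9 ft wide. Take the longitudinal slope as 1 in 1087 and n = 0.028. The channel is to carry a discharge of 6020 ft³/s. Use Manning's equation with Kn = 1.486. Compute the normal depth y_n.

Manning's equation rearranged: A R^(2/3) = nQ / (1.486·√S) = 0.028 × 6020 / (1.486 × √0.00092) = 3740.
Trying y = 25.5 ft: A R^(2/3) = 2466 — short.
Trying y = 36.2 ft: A R^(2/3) = 3739 — close enough.

y_n = 36.2 ft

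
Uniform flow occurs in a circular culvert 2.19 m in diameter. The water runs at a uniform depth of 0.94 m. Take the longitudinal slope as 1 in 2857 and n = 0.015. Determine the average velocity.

For a circular section of diameter D = 2.19 m at depth y = 0.94 m, the central angle is θ = 2 arccos(1 − 2y/D) = 2.858 rad. Then A = (D²/8)(θ − sin θ) = 1.545 m² and P = Dθ/2 = 3.129 m.
Hydraulic radius R = A/P = 1.545/3.129 = 0.4938 m.
From Manning's equation, V = (1/n) R^(2/3) S^(1/2) = (1/0.015) × 0.4938^(2/3) × 0.00035^(1/2) = 0.779 m/s.

V = 0.779 m/s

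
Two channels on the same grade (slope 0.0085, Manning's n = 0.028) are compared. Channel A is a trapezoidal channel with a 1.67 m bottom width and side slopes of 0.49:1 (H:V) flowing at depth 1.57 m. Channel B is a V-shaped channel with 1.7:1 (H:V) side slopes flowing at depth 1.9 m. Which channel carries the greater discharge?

Channel A: With bottom width b = 1.67 m and side slope z = 0.49: A = (b + zy)y = (1.67 + 0.49×1.57)×1.57 = 3.83 m²; P = b + 2y√(1+z²) = 1.67 + 2×1.57×1.114 = 5.167 m. Hydraulic radius R = A/P = 3.83/5.167 = 0.7412 m. Q_A = (1/0.028)·3.83·0.7412^(2/3)·√0.0085 = 10.33 m³/s.
Channel B: For a triangular section with side slope z = 1.7: A = zy² = 1.7×1.9² = 6.137 m²; P = 2y√(1+z²) = 2×1.9×1.972 = 7.495 m. Hydraulic radius R = A/P = 6.137/7.495 = 0.8188 m. Q_B = (1/0.028)·6.137·0.8188^(2/3)·√0.0085 = 17.69 m³/s.
Q_A = 10.33 m³/s vs Q_B = 17.69 m³/s, so channel B carries more.

channel B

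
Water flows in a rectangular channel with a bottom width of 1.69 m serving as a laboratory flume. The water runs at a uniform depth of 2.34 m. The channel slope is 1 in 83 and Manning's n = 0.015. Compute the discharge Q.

Q = 21.1 m³/s

Flow area A = b·y = 1.69 × 2.34 = 3.955 m². Wetted perimeter P = b + 2y = 1.69 + 2×2.34 = 6.37 m.
Hydraulic radius R = A/P = 3.955/6.37 = 0.6208 m.
Manning's equation: Q = (1/n) A R^(2/3) S^(1/2) = (1/0.015) × 3.955 × 0.6208^(2/3) × 0.01205^(1/2) = 21.1 m³/s.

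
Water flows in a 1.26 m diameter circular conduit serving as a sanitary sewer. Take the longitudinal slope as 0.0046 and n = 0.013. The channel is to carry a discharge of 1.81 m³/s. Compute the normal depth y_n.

Manning's equation rearranged: A R^(2/3) = nQ / (1·√S) = 0.013 × 1.81 / (√0.0046) = 0.3469.
Trying y = 0.802 m: A R^(2/3) = 0.4236 — over.
Trying y = 0.605 m: A R^(2/3) = 0.2693 — short.
Trying y = 0.704 m: A R^(2/3) = 0.3468 — close enough.

y_n = 0.704 m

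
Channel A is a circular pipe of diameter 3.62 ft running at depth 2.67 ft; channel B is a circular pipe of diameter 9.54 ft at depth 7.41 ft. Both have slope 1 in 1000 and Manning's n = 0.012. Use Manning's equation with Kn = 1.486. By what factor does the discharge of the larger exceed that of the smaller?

14.1

Channel A: For a circular section of diameter D = 3.62 ft at depth y = 2.67 ft, the central angle is θ = 2 arccos(1 − 2y/D) = 4.132 rad. Then A = (D²/8)(θ − sin θ) = 8.138 ft² and P = Dθ/2 = 7.479 ft. Hydraulic radius R = A/P = 8.138/7.479 = 1.088 ft. Q_A = (1.486/0.012)·8.138·1.088^(2/3)·√0.001 = 33.71 ft³/s.
Channel B: For a circular section of diameter D = 9.54 ft at depth y = 7.41 ft, the central angle is θ = 2 arccos(1 − 2y/D) = 4.315 rad. Then A = (D²/8)(θ − sin θ) = 59.57 ft² and P = Dθ/2 = 20.58 ft. Hydraulic radius R = A/P = 59.57/20.58 = 2.895 ft. Q_B = (1.486/0.012)·59.57·2.895^(2/3)·√0.001 = 473.8 ft³/s.
The larger discharge is 473.8 ft³/s and the smaller is 33.71 ft³/s; the ratio is 14.1.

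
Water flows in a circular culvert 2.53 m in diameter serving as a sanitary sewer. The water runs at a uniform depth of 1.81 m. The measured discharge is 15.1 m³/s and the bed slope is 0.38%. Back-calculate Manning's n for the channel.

For a circular section of diameter D = 2.53 m at depth y = 1.81 m, the central angle is θ = 2 arccos(1 − 2y/D) = 4.032 rad. Then A = (D²/8)(θ − sin θ) = 3.849 m² and P = Dθ/2 = 5.101 m.
Hydraulic radius R = A/P = 3.849/5.101 = 0.7545 m.
Rearranging Manning's equation: n = (1/Q) A R^(2/3) S^(1/2) = (1/15.1) × 3.849 × 0.7545^(2/3) × √0.0038 = 0.013.

n = 0.013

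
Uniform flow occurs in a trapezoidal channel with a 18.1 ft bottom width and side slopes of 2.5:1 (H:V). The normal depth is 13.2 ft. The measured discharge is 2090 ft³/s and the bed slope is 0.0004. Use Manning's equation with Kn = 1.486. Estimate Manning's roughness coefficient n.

With bottom width b = 18.1 ft and side slope z = 2.5: A = (b + zy)y = (18.1 + 2.5×13.2)×13.2 = 674.5 ft²; P = b + 2y√(1+z²) = 18.1 + 2×13.2×2.693 = 89.18 ft.
Hydraulic radius R = A/P = 674.5/89.18 = 7.563 ft.
Rearranging Manning's equation: n = (1.486/Q) A R^(2/3) S^(1/2) = (1.486/2090) × 674.5 × 7.563^(2/3) × √0.0004 = 0.037.

n = 0.037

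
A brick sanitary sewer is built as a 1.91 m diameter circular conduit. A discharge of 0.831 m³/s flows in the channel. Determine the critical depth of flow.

y_c = 0.43 m

At critical depth, Q² T / (g A³) = 1, i.e. A³/T = Q²/g = 0.831²/9.81 = 0.07039.
At y = 0.548 m: A³/T = 0.1815 — over.
At y = 0.43 m: A³/T = 0.0706 — ≈ 0.07039.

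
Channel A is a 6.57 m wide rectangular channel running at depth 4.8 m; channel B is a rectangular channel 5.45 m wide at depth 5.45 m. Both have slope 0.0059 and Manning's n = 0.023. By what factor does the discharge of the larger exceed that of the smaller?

1.11

Channel A: Flow area A = b·y = 6.57 × 4.8 = 31.54 m². Wetted perimeter P = b + 2y = 6.57 + 2×4.8 = 16.17 m. Hydraulic radius R = A/P = 31.54/16.17 = 1.95 m. Q_A = (1/0.023)·31.54·1.95^(2/3)·√0.0059 = 164.4 m³/s.
Channel B: Flow area A = b·y = 5.45 × 5.45 = 29.7 m². Wetted perimeter P = b + 2y = 5.45 + 2×5.45 = 16.35 m. Hydraulic radius R = A/P = 29.7/16.35 = 1.817 m. Q_B = (1/0.023)·29.7·1.817^(2/3)·√0.0059 = 147.7 m³/s.
The larger discharge is 164.4 m³/s and the smaller is 147.7 m³/s; the ratio is 1.11.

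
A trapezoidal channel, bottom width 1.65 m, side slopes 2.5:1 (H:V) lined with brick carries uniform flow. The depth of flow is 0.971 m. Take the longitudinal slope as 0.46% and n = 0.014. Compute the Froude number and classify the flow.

supercritical

With bottom width b = 1.65 m and side slope z = 2.5: A = (b + zy)y = (1.65 + 2.5×0.971)×0.971 = 3.959 m²; P = b + 2y√(1+z²) = 1.65 + 2×0.971×2.693 = 6.879 m.
Hydraulic radius R = A/P = 3.959/6.879 = 0.5756 m.
V = (1/n) R^(2/3) √S = (1/0.014) × 0.5756^(2/3) × √0.0046 = 3.352 m/s. Hydraulic depth D_h = A/T = 3.959/6.505 = 0.6086 m.
Froude number Fr = V/√(g·D_h) = 3.352/√(9.81×0.6086) = 1.37, which is greater than 1, so the flow is supercritical.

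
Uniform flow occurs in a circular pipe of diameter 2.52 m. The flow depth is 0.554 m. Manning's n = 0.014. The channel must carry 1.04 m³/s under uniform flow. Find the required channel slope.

S = 0.0014

For a circular section of diameter D = 2.52 m at depth y = 0.554 m, the central angle is θ = 2 arccos(1 − 2y/D) = 1.952 rad. Then A = (D²/8)(θ − sin θ) = 0.8127 m² and P = Dθ/2 = 2.46 m.
Hydraulic radius R = A/P = 0.8127/2.46 = 0.3304 m.
From Manning's equation, S = [nQ / (1 A R^(2/3))]² = [0.014 × 1.04 / (1 × 0.8127 × 0.3304^(2/3))]² = 0.0014.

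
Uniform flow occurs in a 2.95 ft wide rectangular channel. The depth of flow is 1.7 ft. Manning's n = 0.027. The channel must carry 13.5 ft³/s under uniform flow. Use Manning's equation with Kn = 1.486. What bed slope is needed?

S = 0.00328

Flow area A = b·y = 2.95 × 1.7 = 5.015 ft². Wetted perimeter P = b + 2y = 2.95 + 2×1.7 = 6.35 ft.
Hydraulic radius R = A/P = 5.015/6.35 = 0.7898 ft.
From Manning's equation, S = [nQ / (1.486 A R^(2/3))]² = [0.027 × 13.5 / (1.486 × 5.015 × 0.7898^(2/3))]² = 0.00328.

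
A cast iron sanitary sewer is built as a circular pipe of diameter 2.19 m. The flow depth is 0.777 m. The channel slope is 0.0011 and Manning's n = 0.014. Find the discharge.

For a circular section of diameter D = 2.19 m at depth y = 0.777 m, the central angle is θ = 2 arccos(1 − 2y/D) = 2.552 rad. Then A = (D²/8)(θ − sin θ) = 1.197 m² and P = Dθ/2 = 2.795 m.
Hydraulic radius R = A/P = 1.197/2.795 = 0.4283 m.
Manning's equation: Q = (1/n) A R^(2/3) S^(1/2) = (1/0.014) × 1.197 × 0.4283^(2/3) × 0.0011^(1/2) = 1.61 m³/s.

Q = 1.61 m³/s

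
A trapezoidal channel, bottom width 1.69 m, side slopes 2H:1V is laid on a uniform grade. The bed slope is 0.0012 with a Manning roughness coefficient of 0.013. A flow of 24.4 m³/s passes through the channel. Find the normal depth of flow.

Manning's equation rearranged: A R^(2/3) = nQ / (1·√S) = 0.013 × 24.4 / (√0.0012) = 9.157.
At y = 1.55 m: A R^(2/3) = 6.72 — low.
At y = 1.99 m: A R^(2/3) = 11.77 — high.
At y = 1.78 m: A R^(2/3) = 9.147 — matches.

y_n = 1.78 m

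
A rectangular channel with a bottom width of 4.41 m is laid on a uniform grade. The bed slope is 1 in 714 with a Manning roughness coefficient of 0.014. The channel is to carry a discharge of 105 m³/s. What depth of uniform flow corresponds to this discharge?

Manning's equation rearranged: A R^(2/3) = nQ / (1·√S) = 0.014 × 105 / (√0.001401) = 39.28.
Trying y = 5.48 m: A R^(2/3) = 32.68 — too small.
Trying y = 7.1 m: A R^(2/3) = 44.29 — too large.
Trying y = 6.4 m: A R^(2/3) = 39.25 — ≈ 39.28.

y_n = 6.4 m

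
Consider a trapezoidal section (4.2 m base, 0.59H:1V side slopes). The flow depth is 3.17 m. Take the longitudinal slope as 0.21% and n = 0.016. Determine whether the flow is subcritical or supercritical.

subcritical

With bottom width b = 4.2 m and side slope z = 0.59: A = (b + zy)y = (4.2 + 0.59×3.17)×3.17 = 19.24 m²; P = b + 2y√(1+z²) = 4.2 + 2×3.17×1.161 = 11.56 m.
Hydraulic radius R = A/P = 19.24/11.56 = 1.664 m.
V = (1/n) R^(2/3) √S = (1/0.016) × 1.664^(2/3) × √0.0021 = 4.023 m/s. Hydraulic depth D_h = A/T = 19.24/7.941 = 2.423 m.
Froude number Fr = V/√(g·D_h) = 4.023/√(9.81×2.423) = 0.825, which is less than 1, so the flow is subcritical.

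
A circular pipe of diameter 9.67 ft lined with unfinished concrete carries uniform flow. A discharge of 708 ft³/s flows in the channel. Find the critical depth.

y_c = 6.46 ft

At critical depth, Q² T / (g A³) = 1, i.e. A³/T = Q²/g = 708²/32.2 = 15570.
Try y = 8.15 ft: A³/T = 40930 — over.
Try y = 4.53 ft: A³/T = 3992 — short.
Try y = 6.46 ft: A³/T = 15560 — close enough.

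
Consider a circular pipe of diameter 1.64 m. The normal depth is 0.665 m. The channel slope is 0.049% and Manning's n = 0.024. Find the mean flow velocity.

V = 0.462 m/s

For a circular section of diameter D = 1.64 m at depth y = 0.665 m, the central angle is θ = 2 arccos(1 − 2y/D) = 2.761 rad. Then A = (D²/8)(θ − sin θ) = 0.8035 m² and P = Dθ/2 = 2.264 m.
Hydraulic radius R = A/P = 0.8035/2.264 = 0.3549 m.
From Manning's equation, V = (1/n) R^(2/3) S^(1/2) = (1/0.024) × 0.3549^(2/3) × 0.00049^(1/2) = 0.462 m/s.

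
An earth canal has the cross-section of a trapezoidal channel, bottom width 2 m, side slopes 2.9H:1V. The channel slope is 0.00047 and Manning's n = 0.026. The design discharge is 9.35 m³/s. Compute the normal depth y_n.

Manning's equation rearranged: A R^(2/3) = nQ / (1·√S) = 0.026 × 9.35 / (√0.00047) = 11.21.
At y = 1.37 m: A R^(2/3) = 6.972 — short.
At y = 1.93 m: A R^(2/3) = 15.24 — over.
At y = 1.69 m: A R^(2/3) = 11.21 — matches.

y_n = 1.69 m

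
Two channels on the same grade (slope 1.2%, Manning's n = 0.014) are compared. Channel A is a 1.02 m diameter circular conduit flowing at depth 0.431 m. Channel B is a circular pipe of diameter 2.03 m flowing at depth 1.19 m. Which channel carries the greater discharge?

channel B

Channel A: For a circular section of diameter D = 1.02 m at depth y = 0.431 m, the central angle is θ = 2 arccos(1 − 2y/D) = 2.831 rad. Then A = (D²/8)(θ − sin θ) = 0.3283 m² and P = Dθ/2 = 1.444 m. Hydraulic radius R = A/P = 0.3283/1.444 = 0.2274 m. Q_A = (1/0.014)·0.3283·0.2274^(2/3)·√0.012 = 0.9571 m³/s.
Channel B: For a circular section of diameter D = 2.03 m at depth y = 1.19 m, the central angle is θ = 2 arccos(1 − 2y/D) = 3.488 rad. Then A = (D²/8)(θ − sin θ) = 1.972 m² and P = Dθ/2 = 3.54 m. Hydraulic radius R = A/P = 1.972/3.54 = 0.5569 m. Q_B = (1/0.014)·1.972·0.5569^(2/3)·√0.012 = 10.44 m³/s.
Q_A = 0.9571 m³/s vs Q_B = 10.44 m³/s, so channel B carries more.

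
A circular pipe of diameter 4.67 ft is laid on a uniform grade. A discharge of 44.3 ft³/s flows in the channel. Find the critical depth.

y_c = 1.9 ft

At critical depth, Q² T / (g A³) = 1, i.e. A³/T = Q²/g = 44.3²/32.2 = 60.95.
At y = 1.62 ft: A³/T = 33.08 — too small.
At y = 2.35 ft: A³/T = 137.8 — too large.
At y = 1.9 ft: A³/T = 61.1 — matches.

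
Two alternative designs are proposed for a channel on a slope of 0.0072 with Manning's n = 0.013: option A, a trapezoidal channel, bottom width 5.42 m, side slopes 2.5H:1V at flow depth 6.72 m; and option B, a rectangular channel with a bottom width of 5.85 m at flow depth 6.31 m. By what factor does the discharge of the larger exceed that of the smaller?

Channel A: With bottom width b = 5.42 m and side slope z = 2.5: A = (b + zy)y = (5.42 + 2.5×6.72)×6.72 = 149.3 m²; P = b + 2y√(1+z²) = 5.42 + 2×6.72×2.693 = 41.61 m. Hydraulic radius R = A/P = 149.3/41.61 = 3.589 m. Q_A = (1/0.013)·149.3·3.589^(2/3)·√0.0072 = 2285 m³/s.
Channel B: Flow area A = b·y = 5.85 × 6.31 = 36.91 m². Wetted perimeter P = b + 2y = 5.85 + 2×6.31 = 18.47 m. Hydraulic radius R = A/P = 36.91/18.47 = 1.999 m. Q_B = (1/0.013)·36.91·1.999^(2/3)·√0.0072 = 382.3 m³/s.
The larger discharge is 2285 m³/s and the smaller is 382.3 m³/s; the ratio is 5.98.

5.98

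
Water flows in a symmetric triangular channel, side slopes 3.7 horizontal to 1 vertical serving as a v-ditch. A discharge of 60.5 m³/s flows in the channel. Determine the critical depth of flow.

y_c = 2.22 m

At critical depth, Q² T / (g A³) = 1, i.e. A³/T = Q²/g = 60.5²/9.81 = 373.1.
At y = 2.82 m: A³/T = 1221 — too large.
At y = 1.96 m: A³/T = 198 — too small.
At y = 2.22 m: A³/T = 369.1 — matches.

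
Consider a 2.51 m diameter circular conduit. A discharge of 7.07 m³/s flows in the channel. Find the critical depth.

y_c = 1.2 m

At critical depth, Q² T / (g A³) = 1, i.e. A³/T = Q²/g = 7.07²/9.81 = 5.095.
At y = 1.44 m: A³/T = 10.2 — high.
At y = 1.01 m: A³/T = 2.627 — low.
At y = 1.2 m: A³/T = 5.084 — ≈ 5.095.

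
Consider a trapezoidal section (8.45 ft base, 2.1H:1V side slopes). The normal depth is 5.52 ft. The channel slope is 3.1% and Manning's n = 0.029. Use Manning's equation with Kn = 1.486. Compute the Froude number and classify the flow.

supercritical

With bottom width b = 8.45 ft and side slope z = 2.1: A = (b + zy)y = (8.45 + 2.1×5.52)×5.52 = 110.6 ft²; P = b + 2y√(1+z²) = 8.45 + 2×5.52×2.326 = 34.13 ft.
Hydraulic radius R = A/P = 110.6/34.13 = 3.242 ft.
V = (1.486/n) R^(2/3) √S = (1.486/0.029) × 3.242^(2/3) × √0.031 = 19.76 ft/s. Hydraulic depth D_h = A/T = 110.6/31.63 = 3.497 ft.
Froude number Fr = V/√(g·D_h) = 19.76/√(32.2×3.497) = 1.86, which is greater than 1, so the flow is supercritical.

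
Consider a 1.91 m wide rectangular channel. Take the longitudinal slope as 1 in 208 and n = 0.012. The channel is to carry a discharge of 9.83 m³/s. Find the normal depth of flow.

y_n = 1.32 m

Manning's equation rearranged: A R^(2/3) = nQ / (1·√S) = 0.012 × 9.83 / (√0.004808) = 1.701.
Trying y = 0.944 m: A R^(2/3) = 1.097 — too small.
Trying y = 1.6 m: A R^(2/3) = 2.169 — too large.
Trying y = 1.32 m: A R^(2/3) = 1.701 — ≈ 1.701.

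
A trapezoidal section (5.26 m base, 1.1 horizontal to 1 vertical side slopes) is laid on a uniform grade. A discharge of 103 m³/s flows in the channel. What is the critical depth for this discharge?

y_c = 2.78 m

At critical depth, Q² T / (g A³) = 1, i.e. A³/T = Q²/g = 103²/9.81 = 1081.
Try y = 3.36 m: A³/T = 2154 — over.
Try y = 2.01 m: A³/T = 349.8 — short.
Try y = 2.78 m: A³/T = 1087 — ≈ 1081.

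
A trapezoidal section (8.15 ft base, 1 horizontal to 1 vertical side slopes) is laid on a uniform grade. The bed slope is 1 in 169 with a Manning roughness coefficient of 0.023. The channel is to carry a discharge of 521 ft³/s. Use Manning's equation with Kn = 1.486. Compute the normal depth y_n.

y_n = 4.36 ft

Manning's equation rearranged: A R^(2/3) = nQ / (1.486·√S) = 0.023 × 521 / (1.486 × √0.005917) = 104.8.
At y = 3.75 ft: A R^(2/3) = 79.53 — low.
At y = 5.4 ft: A R^(2/3) = 156.4 — high.
At y = 4.36 ft: A R^(2/3) = 104.8 — ≈ 104.8.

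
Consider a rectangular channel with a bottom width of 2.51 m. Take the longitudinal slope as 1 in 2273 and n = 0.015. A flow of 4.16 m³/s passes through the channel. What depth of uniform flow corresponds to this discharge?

y_n = 1.52 m

Manning's equation rearranged: A R^(2/3) = nQ / (1·√S) = 0.015 × 4.16 / (√0.0004399) = 2.975.
Trying y = 1.72 m: A R^(2/3) = 3.486 — over.
Trying y = 1.27 m: A R^(2/3) = 2.346 — short.
Trying y = 1.52 m: A R^(2/3) = 2.972 — close enough.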